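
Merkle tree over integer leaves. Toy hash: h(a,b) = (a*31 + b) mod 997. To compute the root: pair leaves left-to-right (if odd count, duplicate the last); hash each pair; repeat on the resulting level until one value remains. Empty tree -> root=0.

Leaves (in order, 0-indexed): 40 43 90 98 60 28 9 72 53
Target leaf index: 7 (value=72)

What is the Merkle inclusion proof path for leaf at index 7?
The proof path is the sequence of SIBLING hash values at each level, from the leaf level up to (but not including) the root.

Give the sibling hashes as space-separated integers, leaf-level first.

L0 (leaves): [40, 43, 90, 98, 60, 28, 9, 72, 53], target index=7
L1: h(40,43)=(40*31+43)%997=286 [pair 0] h(90,98)=(90*31+98)%997=894 [pair 1] h(60,28)=(60*31+28)%997=891 [pair 2] h(9,72)=(9*31+72)%997=351 [pair 3] h(53,53)=(53*31+53)%997=699 [pair 4] -> [286, 894, 891, 351, 699]
  Sibling for proof at L0: 9
L2: h(286,894)=(286*31+894)%997=787 [pair 0] h(891,351)=(891*31+351)%997=56 [pair 1] h(699,699)=(699*31+699)%997=434 [pair 2] -> [787, 56, 434]
  Sibling for proof at L1: 891
L3: h(787,56)=(787*31+56)%997=525 [pair 0] h(434,434)=(434*31+434)%997=927 [pair 1] -> [525, 927]
  Sibling for proof at L2: 787
L4: h(525,927)=(525*31+927)%997=253 [pair 0] -> [253]
  Sibling for proof at L3: 927
Root: 253
Proof path (sibling hashes from leaf to root): [9, 891, 787, 927]

Answer: 9 891 787 927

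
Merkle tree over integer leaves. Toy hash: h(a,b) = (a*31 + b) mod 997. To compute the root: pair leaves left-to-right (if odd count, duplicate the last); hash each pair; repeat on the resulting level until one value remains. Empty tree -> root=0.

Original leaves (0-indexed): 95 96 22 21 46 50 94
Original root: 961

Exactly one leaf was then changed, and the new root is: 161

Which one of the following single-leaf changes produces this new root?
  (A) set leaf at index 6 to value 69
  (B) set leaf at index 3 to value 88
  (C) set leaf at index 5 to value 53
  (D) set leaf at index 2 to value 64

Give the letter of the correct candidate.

Answer: A

Derivation:
Original leaves: [95, 96, 22, 21, 46, 50, 94]
Target new root: 161
Try each candidate change and compute the resulting root:
Candidate A: set leaf[6] = 69 -> leaves = [95, 96, 22, 21, 46, 50, 69]
  L0: [95, 96, 22, 21, 46, 50, 69]
  L1: h(95,96)=(95*31+96)%997=50 h(22,21)=(22*31+21)%997=703 h(46,50)=(46*31+50)%997=479 h(69,69)=(69*31+69)%997=214 -> [50, 703, 479, 214]
  L2: h(50,703)=(50*31+703)%997=259 h(479,214)=(479*31+214)%997=108 -> [259, 108]
  L3: h(259,108)=(259*31+108)%997=161 -> [161]
  root = 161 == target 161  ** MATCH **
Candidate B: set leaf[3] = 88 -> leaves = [95, 96, 22, 88, 46, 50, 94]
  L0: [95, 96, 22, 88, 46, 50, 94]
  L1: h(95,96)=(95*31+96)%997=50 h(22,88)=(22*31+88)%997=770 h(46,50)=(46*31+50)%997=479 h(94,94)=(94*31+94)%997=17 -> [50, 770, 479, 17]
  L2: h(50,770)=(50*31+770)%997=326 h(479,17)=(479*31+17)%997=908 -> [326, 908]
  L3: h(326,908)=(326*31+908)%997=47 -> [47]
  root = 47 != target 161
Candidate C: set leaf[5] = 53 -> leaves = [95, 96, 22, 21, 46, 53, 94]
  L0: [95, 96, 22, 21, 46, 53, 94]
  L1: h(95,96)=(95*31+96)%997=50 h(22,21)=(22*31+21)%997=703 h(46,53)=(46*31+53)%997=482 h(94,94)=(94*31+94)%997=17 -> [50, 703, 482, 17]
  L2: h(50,703)=(50*31+703)%997=259 h(482,17)=(482*31+17)%997=4 -> [259, 4]
  L3: h(259,4)=(259*31+4)%997=57 -> [57]
  root = 57 != target 161
Candidate D: set leaf[2] = 64 -> leaves = [95, 96, 64, 21, 46, 50, 94]
  L0: [95, 96, 64, 21, 46, 50, 94]
  L1: h(95,96)=(95*31+96)%997=50 h(64,21)=(64*31+21)%997=11 h(46,50)=(46*31+50)%997=479 h(94,94)=(94*31+94)%997=17 -> [50, 11, 479, 17]
  L2: h(50,11)=(50*31+11)%997=564 h(479,17)=(479*31+17)%997=908 -> [564, 908]
  L3: h(564,908)=(564*31+908)%997=446 -> [446]
  root = 446 != target 161
Candidate A produces the target root.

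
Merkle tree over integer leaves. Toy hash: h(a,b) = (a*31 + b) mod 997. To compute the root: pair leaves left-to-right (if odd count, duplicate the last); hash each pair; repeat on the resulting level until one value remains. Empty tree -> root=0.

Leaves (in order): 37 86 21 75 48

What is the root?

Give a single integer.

L0: [37, 86, 21, 75, 48]
L1: h(37,86)=(37*31+86)%997=236 h(21,75)=(21*31+75)%997=726 h(48,48)=(48*31+48)%997=539 -> [236, 726, 539]
L2: h(236,726)=(236*31+726)%997=66 h(539,539)=(539*31+539)%997=299 -> [66, 299]
L3: h(66,299)=(66*31+299)%997=351 -> [351]

Answer: 351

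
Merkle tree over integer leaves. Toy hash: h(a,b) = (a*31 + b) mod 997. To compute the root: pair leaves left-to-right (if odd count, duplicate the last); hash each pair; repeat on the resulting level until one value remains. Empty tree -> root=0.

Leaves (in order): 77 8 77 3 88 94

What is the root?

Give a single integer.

L0: [77, 8, 77, 3, 88, 94]
L1: h(77,8)=(77*31+8)%997=401 h(77,3)=(77*31+3)%997=396 h(88,94)=(88*31+94)%997=828 -> [401, 396, 828]
L2: h(401,396)=(401*31+396)%997=863 h(828,828)=(828*31+828)%997=574 -> [863, 574]
L3: h(863,574)=(863*31+574)%997=408 -> [408]

Answer: 408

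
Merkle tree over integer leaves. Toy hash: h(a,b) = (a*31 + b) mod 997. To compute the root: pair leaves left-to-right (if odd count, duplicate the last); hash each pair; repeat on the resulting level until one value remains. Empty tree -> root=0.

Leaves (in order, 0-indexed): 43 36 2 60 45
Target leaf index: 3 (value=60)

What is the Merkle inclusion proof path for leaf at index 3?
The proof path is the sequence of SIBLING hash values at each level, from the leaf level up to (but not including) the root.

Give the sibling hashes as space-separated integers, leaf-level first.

L0 (leaves): [43, 36, 2, 60, 45], target index=3
L1: h(43,36)=(43*31+36)%997=372 [pair 0] h(2,60)=(2*31+60)%997=122 [pair 1] h(45,45)=(45*31+45)%997=443 [pair 2] -> [372, 122, 443]
  Sibling for proof at L0: 2
L2: h(372,122)=(372*31+122)%997=687 [pair 0] h(443,443)=(443*31+443)%997=218 [pair 1] -> [687, 218]
  Sibling for proof at L1: 372
L3: h(687,218)=(687*31+218)%997=578 [pair 0] -> [578]
  Sibling for proof at L2: 218
Root: 578
Proof path (sibling hashes from leaf to root): [2, 372, 218]

Answer: 2 372 218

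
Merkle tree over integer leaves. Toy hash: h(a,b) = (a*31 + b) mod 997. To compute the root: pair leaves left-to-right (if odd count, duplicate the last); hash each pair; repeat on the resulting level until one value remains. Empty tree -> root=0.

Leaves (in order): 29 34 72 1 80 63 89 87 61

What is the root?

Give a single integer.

L0: [29, 34, 72, 1, 80, 63, 89, 87, 61]
L1: h(29,34)=(29*31+34)%997=933 h(72,1)=(72*31+1)%997=239 h(80,63)=(80*31+63)%997=549 h(89,87)=(89*31+87)%997=852 h(61,61)=(61*31+61)%997=955 -> [933, 239, 549, 852, 955]
L2: h(933,239)=(933*31+239)%997=249 h(549,852)=(549*31+852)%997=922 h(955,955)=(955*31+955)%997=650 -> [249, 922, 650]
L3: h(249,922)=(249*31+922)%997=665 h(650,650)=(650*31+650)%997=860 -> [665, 860]
L4: h(665,860)=(665*31+860)%997=538 -> [538]

Answer: 538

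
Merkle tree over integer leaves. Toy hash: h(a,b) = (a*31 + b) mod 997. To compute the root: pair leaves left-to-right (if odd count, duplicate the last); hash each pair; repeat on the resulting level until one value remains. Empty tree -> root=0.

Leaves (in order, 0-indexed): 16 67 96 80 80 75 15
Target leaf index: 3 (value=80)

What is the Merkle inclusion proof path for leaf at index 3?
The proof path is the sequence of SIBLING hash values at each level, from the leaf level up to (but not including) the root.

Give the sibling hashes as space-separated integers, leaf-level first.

L0 (leaves): [16, 67, 96, 80, 80, 75, 15], target index=3
L1: h(16,67)=(16*31+67)%997=563 [pair 0] h(96,80)=(96*31+80)%997=65 [pair 1] h(80,75)=(80*31+75)%997=561 [pair 2] h(15,15)=(15*31+15)%997=480 [pair 3] -> [563, 65, 561, 480]
  Sibling for proof at L0: 96
L2: h(563,65)=(563*31+65)%997=569 [pair 0] h(561,480)=(561*31+480)%997=922 [pair 1] -> [569, 922]
  Sibling for proof at L1: 563
L3: h(569,922)=(569*31+922)%997=615 [pair 0] -> [615]
  Sibling for proof at L2: 922
Root: 615
Proof path (sibling hashes from leaf to root): [96, 563, 922]

Answer: 96 563 922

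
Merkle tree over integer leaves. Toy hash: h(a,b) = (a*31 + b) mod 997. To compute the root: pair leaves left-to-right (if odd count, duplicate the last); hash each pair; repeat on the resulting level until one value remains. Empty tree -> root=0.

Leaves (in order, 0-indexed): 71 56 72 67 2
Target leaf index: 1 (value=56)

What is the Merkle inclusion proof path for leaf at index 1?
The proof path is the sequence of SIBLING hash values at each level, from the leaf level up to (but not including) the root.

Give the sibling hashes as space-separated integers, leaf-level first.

Answer: 71 305 54

Derivation:
L0 (leaves): [71, 56, 72, 67, 2], target index=1
L1: h(71,56)=(71*31+56)%997=263 [pair 0] h(72,67)=(72*31+67)%997=305 [pair 1] h(2,2)=(2*31+2)%997=64 [pair 2] -> [263, 305, 64]
  Sibling for proof at L0: 71
L2: h(263,305)=(263*31+305)%997=482 [pair 0] h(64,64)=(64*31+64)%997=54 [pair 1] -> [482, 54]
  Sibling for proof at L1: 305
L3: h(482,54)=(482*31+54)%997=41 [pair 0] -> [41]
  Sibling for proof at L2: 54
Root: 41
Proof path (sibling hashes from leaf to root): [71, 305, 54]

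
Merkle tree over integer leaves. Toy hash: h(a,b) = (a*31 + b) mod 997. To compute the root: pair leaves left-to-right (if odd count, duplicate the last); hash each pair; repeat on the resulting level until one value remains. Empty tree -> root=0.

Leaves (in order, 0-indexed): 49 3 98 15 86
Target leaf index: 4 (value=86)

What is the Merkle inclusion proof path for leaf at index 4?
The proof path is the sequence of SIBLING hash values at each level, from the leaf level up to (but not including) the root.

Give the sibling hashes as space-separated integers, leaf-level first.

Answer: 86 758 385

Derivation:
L0 (leaves): [49, 3, 98, 15, 86], target index=4
L1: h(49,3)=(49*31+3)%997=525 [pair 0] h(98,15)=(98*31+15)%997=62 [pair 1] h(86,86)=(86*31+86)%997=758 [pair 2] -> [525, 62, 758]
  Sibling for proof at L0: 86
L2: h(525,62)=(525*31+62)%997=385 [pair 0] h(758,758)=(758*31+758)%997=328 [pair 1] -> [385, 328]
  Sibling for proof at L1: 758
L3: h(385,328)=(385*31+328)%997=299 [pair 0] -> [299]
  Sibling for proof at L2: 385
Root: 299
Proof path (sibling hashes from leaf to root): [86, 758, 385]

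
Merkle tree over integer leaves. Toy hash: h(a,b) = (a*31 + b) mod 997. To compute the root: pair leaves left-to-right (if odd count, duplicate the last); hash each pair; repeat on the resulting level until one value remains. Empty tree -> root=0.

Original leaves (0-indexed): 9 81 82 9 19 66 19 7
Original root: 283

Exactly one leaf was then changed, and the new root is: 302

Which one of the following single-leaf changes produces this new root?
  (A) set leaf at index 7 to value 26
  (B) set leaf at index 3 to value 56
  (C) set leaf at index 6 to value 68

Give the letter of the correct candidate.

Answer: A

Derivation:
Original leaves: [9, 81, 82, 9, 19, 66, 19, 7]
Target new root: 302
Try each candidate change and compute the resulting root:
Candidate A: set leaf[7] = 26 -> leaves = [9, 81, 82, 9, 19, 66, 19, 26]
  L0: [9, 81, 82, 9, 19, 66, 19, 26]
  L1: h(9,81)=(9*31+81)%997=360 h(82,9)=(82*31+9)%997=557 h(19,66)=(19*31+66)%997=655 h(19,26)=(19*31+26)%997=615 -> [360, 557, 655, 615]
  L2: h(360,557)=(360*31+557)%997=750 h(655,615)=(655*31+615)%997=980 -> [750, 980]
  L3: h(750,980)=(750*31+980)%997=302 -> [302]
  root = 302 == target 302  ** MATCH **
Candidate B: set leaf[3] = 56 -> leaves = [9, 81, 82, 56, 19, 66, 19, 7]
  L0: [9, 81, 82, 56, 19, 66, 19, 7]
  L1: h(9,81)=(9*31+81)%997=360 h(82,56)=(82*31+56)%997=604 h(19,66)=(19*31+66)%997=655 h(19,7)=(19*31+7)%997=596 -> [360, 604, 655, 596]
  L2: h(360,604)=(360*31+604)%997=797 h(655,596)=(655*31+596)%997=961 -> [797, 961]
  L3: h(797,961)=(797*31+961)%997=743 -> [743]
  root = 743 != target 302
Candidate C: set leaf[6] = 68 -> leaves = [9, 81, 82, 9, 19, 66, 68, 7]
  L0: [9, 81, 82, 9, 19, 66, 68, 7]
  L1: h(9,81)=(9*31+81)%997=360 h(82,9)=(82*31+9)%997=557 h(19,66)=(19*31+66)%997=655 h(68,7)=(68*31+7)%997=121 -> [360, 557, 655, 121]
  L2: h(360,557)=(360*31+557)%997=750 h(655,121)=(655*31+121)%997=486 -> [750, 486]
  L3: h(750,486)=(750*31+486)%997=805 -> [805]
  root = 805 != target 302
Candidate A produces the target root.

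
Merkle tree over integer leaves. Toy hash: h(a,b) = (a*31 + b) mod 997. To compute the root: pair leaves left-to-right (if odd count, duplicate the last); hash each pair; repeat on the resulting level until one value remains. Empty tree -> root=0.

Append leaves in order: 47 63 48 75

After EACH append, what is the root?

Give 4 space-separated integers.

Answer: 47 523 800 827

Derivation:
After append 47 (leaves=[47]):
  L0: [47]
  root=47
After append 63 (leaves=[47, 63]):
  L0: [47, 63]
  L1: h(47,63)=(47*31+63)%997=523 -> [523]
  root=523
After append 48 (leaves=[47, 63, 48]):
  L0: [47, 63, 48]
  L1: h(47,63)=(47*31+63)%997=523 h(48,48)=(48*31+48)%997=539 -> [523, 539]
  L2: h(523,539)=(523*31+539)%997=800 -> [800]
  root=800
After append 75 (leaves=[47, 63, 48, 75]):
  L0: [47, 63, 48, 75]
  L1: h(47,63)=(47*31+63)%997=523 h(48,75)=(48*31+75)%997=566 -> [523, 566]
  L2: h(523,566)=(523*31+566)%997=827 -> [827]
  root=827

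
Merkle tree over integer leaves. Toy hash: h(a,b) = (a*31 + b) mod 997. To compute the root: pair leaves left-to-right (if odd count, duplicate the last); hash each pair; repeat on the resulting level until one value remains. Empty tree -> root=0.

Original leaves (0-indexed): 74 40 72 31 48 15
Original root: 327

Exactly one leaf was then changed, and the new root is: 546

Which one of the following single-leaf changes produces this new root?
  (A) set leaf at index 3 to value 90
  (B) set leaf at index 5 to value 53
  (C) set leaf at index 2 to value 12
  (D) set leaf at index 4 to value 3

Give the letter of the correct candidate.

Original leaves: [74, 40, 72, 31, 48, 15]
Target new root: 546
Try each candidate change and compute the resulting root:
Candidate A: set leaf[3] = 90 -> leaves = [74, 40, 72, 90, 48, 15]
  L0: [74, 40, 72, 90, 48, 15]
  L1: h(74,40)=(74*31+40)%997=340 h(72,90)=(72*31+90)%997=328 h(48,15)=(48*31+15)%997=506 -> [340, 328, 506]
  L2: h(340,328)=(340*31+328)%997=898 h(506,506)=(506*31+506)%997=240 -> [898, 240]
  L3: h(898,240)=(898*31+240)%997=162 -> [162]
  root = 162 != target 546
Candidate B: set leaf[5] = 53 -> leaves = [74, 40, 72, 31, 48, 53]
  L0: [74, 40, 72, 31, 48, 53]
  L1: h(74,40)=(74*31+40)%997=340 h(72,31)=(72*31+31)%997=269 h(48,53)=(48*31+53)%997=544 -> [340, 269, 544]
  L2: h(340,269)=(340*31+269)%997=839 h(544,544)=(544*31+544)%997=459 -> [839, 459]
  L3: h(839,459)=(839*31+459)%997=546 -> [546]
  root = 546 == target 546  ** MATCH **
Candidate C: set leaf[2] = 12 -> leaves = [74, 40, 12, 31, 48, 15]
  L0: [74, 40, 12, 31, 48, 15]
  L1: h(74,40)=(74*31+40)%997=340 h(12,31)=(12*31+31)%997=403 h(48,15)=(48*31+15)%997=506 -> [340, 403, 506]
  L2: h(340,403)=(340*31+403)%997=973 h(506,506)=(506*31+506)%997=240 -> [973, 240]
  L3: h(973,240)=(973*31+240)%997=493 -> [493]
  root = 493 != target 546
Candidate D: set leaf[4] = 3 -> leaves = [74, 40, 72, 31, 3, 15]
  L0: [74, 40, 72, 31, 3, 15]
  L1: h(74,40)=(74*31+40)%997=340 h(72,31)=(72*31+31)%997=269 h(3,15)=(3*31+15)%997=108 -> [340, 269, 108]
  L2: h(340,269)=(340*31+269)%997=839 h(108,108)=(108*31+108)%997=465 -> [839, 465]
  L3: h(839,465)=(839*31+465)%997=552 -> [552]
  root = 552 != target 546
Candidate B produces the target root.

Answer: B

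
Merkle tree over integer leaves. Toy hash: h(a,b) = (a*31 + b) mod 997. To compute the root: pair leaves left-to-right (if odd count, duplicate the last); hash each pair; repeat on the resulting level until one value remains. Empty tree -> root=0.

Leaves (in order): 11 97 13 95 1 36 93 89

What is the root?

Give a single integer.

L0: [11, 97, 13, 95, 1, 36, 93, 89]
L1: h(11,97)=(11*31+97)%997=438 h(13,95)=(13*31+95)%997=498 h(1,36)=(1*31+36)%997=67 h(93,89)=(93*31+89)%997=978 -> [438, 498, 67, 978]
L2: h(438,498)=(438*31+498)%997=118 h(67,978)=(67*31+978)%997=64 -> [118, 64]
L3: h(118,64)=(118*31+64)%997=731 -> [731]

Answer: 731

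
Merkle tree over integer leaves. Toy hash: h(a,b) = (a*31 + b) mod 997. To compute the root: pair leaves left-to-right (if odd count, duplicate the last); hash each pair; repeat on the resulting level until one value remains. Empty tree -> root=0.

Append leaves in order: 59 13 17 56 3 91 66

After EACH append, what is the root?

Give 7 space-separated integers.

After append 59 (leaves=[59]):
  L0: [59]
  root=59
After append 13 (leaves=[59, 13]):
  L0: [59, 13]
  L1: h(59,13)=(59*31+13)%997=845 -> [845]
  root=845
After append 17 (leaves=[59, 13, 17]):
  L0: [59, 13, 17]
  L1: h(59,13)=(59*31+13)%997=845 h(17,17)=(17*31+17)%997=544 -> [845, 544]
  L2: h(845,544)=(845*31+544)%997=817 -> [817]
  root=817
After append 56 (leaves=[59, 13, 17, 56]):
  L0: [59, 13, 17, 56]
  L1: h(59,13)=(59*31+13)%997=845 h(17,56)=(17*31+56)%997=583 -> [845, 583]
  L2: h(845,583)=(845*31+583)%997=856 -> [856]
  root=856
After append 3 (leaves=[59, 13, 17, 56, 3]):
  L0: [59, 13, 17, 56, 3]
  L1: h(59,13)=(59*31+13)%997=845 h(17,56)=(17*31+56)%997=583 h(3,3)=(3*31+3)%997=96 -> [845, 583, 96]
  L2: h(845,583)=(845*31+583)%997=856 h(96,96)=(96*31+96)%997=81 -> [856, 81]
  L3: h(856,81)=(856*31+81)%997=695 -> [695]
  root=695
After append 91 (leaves=[59, 13, 17, 56, 3, 91]):
  L0: [59, 13, 17, 56, 3, 91]
  L1: h(59,13)=(59*31+13)%997=845 h(17,56)=(17*31+56)%997=583 h(3,91)=(3*31+91)%997=184 -> [845, 583, 184]
  L2: h(845,583)=(845*31+583)%997=856 h(184,184)=(184*31+184)%997=903 -> [856, 903]
  L3: h(856,903)=(856*31+903)%997=520 -> [520]
  root=520
After append 66 (leaves=[59, 13, 17, 56, 3, 91, 66]):
  L0: [59, 13, 17, 56, 3, 91, 66]
  L1: h(59,13)=(59*31+13)%997=845 h(17,56)=(17*31+56)%997=583 h(3,91)=(3*31+91)%997=184 h(66,66)=(66*31+66)%997=118 -> [845, 583, 184, 118]
  L2: h(845,583)=(845*31+583)%997=856 h(184,118)=(184*31+118)%997=837 -> [856, 837]
  L3: h(856,837)=(856*31+837)%997=454 -> [454]
  root=454

Answer: 59 845 817 856 695 520 454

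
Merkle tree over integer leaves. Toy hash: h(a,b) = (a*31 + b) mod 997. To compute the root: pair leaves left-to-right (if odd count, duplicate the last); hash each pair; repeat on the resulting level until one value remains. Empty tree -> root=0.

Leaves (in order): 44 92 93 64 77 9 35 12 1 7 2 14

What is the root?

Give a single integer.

Answer: 644

Derivation:
L0: [44, 92, 93, 64, 77, 9, 35, 12, 1, 7, 2, 14]
L1: h(44,92)=(44*31+92)%997=459 h(93,64)=(93*31+64)%997=953 h(77,9)=(77*31+9)%997=402 h(35,12)=(35*31+12)%997=100 h(1,7)=(1*31+7)%997=38 h(2,14)=(2*31+14)%997=76 -> [459, 953, 402, 100, 38, 76]
L2: h(459,953)=(459*31+953)%997=227 h(402,100)=(402*31+100)%997=598 h(38,76)=(38*31+76)%997=257 -> [227, 598, 257]
L3: h(227,598)=(227*31+598)%997=656 h(257,257)=(257*31+257)%997=248 -> [656, 248]
L4: h(656,248)=(656*31+248)%997=644 -> [644]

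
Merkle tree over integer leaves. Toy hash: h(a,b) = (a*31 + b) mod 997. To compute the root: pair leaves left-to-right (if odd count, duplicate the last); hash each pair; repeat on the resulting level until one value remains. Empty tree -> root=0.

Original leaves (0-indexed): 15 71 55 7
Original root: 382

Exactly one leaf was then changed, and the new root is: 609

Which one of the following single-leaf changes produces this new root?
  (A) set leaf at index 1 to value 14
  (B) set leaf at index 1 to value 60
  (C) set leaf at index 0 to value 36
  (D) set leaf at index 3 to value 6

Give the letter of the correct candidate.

Original leaves: [15, 71, 55, 7]
Target new root: 609
Try each candidate change and compute the resulting root:
Candidate A: set leaf[1] = 14 -> leaves = [15, 14, 55, 7]
  L0: [15, 14, 55, 7]
  L1: h(15,14)=(15*31+14)%997=479 h(55,7)=(55*31+7)%997=715 -> [479, 715]
  L2: h(479,715)=(479*31+715)%997=609 -> [609]
  root = 609 == target 609  ** MATCH **
Candidate B: set leaf[1] = 60 -> leaves = [15, 60, 55, 7]
  L0: [15, 60, 55, 7]
  L1: h(15,60)=(15*31+60)%997=525 h(55,7)=(55*31+7)%997=715 -> [525, 715]
  L2: h(525,715)=(525*31+715)%997=41 -> [41]
  root = 41 != target 609
Candidate C: set leaf[0] = 36 -> leaves = [36, 71, 55, 7]
  L0: [36, 71, 55, 7]
  L1: h(36,71)=(36*31+71)%997=190 h(55,7)=(55*31+7)%997=715 -> [190, 715]
  L2: h(190,715)=(190*31+715)%997=623 -> [623]
  root = 623 != target 609
Candidate D: set leaf[3] = 6 -> leaves = [15, 71, 55, 6]
  L0: [15, 71, 55, 6]
  L1: h(15,71)=(15*31+71)%997=536 h(55,6)=(55*31+6)%997=714 -> [536, 714]
  L2: h(536,714)=(536*31+714)%997=381 -> [381]
  root = 381 != target 609
Candidate A produces the target root.

Answer: A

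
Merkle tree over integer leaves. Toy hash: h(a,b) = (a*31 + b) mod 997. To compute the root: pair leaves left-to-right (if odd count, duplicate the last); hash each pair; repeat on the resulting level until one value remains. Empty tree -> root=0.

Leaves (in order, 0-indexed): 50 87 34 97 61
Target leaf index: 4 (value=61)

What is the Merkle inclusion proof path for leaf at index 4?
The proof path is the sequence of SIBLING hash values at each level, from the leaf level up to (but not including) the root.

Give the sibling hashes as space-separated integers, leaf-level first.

Answer: 61 955 54

Derivation:
L0 (leaves): [50, 87, 34, 97, 61], target index=4
L1: h(50,87)=(50*31+87)%997=640 [pair 0] h(34,97)=(34*31+97)%997=154 [pair 1] h(61,61)=(61*31+61)%997=955 [pair 2] -> [640, 154, 955]
  Sibling for proof at L0: 61
L2: h(640,154)=(640*31+154)%997=54 [pair 0] h(955,955)=(955*31+955)%997=650 [pair 1] -> [54, 650]
  Sibling for proof at L1: 955
L3: h(54,650)=(54*31+650)%997=330 [pair 0] -> [330]
  Sibling for proof at L2: 54
Root: 330
Proof path (sibling hashes from leaf to root): [61, 955, 54]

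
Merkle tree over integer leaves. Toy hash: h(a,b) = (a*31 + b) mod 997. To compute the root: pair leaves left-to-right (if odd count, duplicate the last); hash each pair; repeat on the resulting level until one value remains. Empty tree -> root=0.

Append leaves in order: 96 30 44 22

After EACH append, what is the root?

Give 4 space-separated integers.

After append 96 (leaves=[96]):
  L0: [96]
  root=96
After append 30 (leaves=[96, 30]):
  L0: [96, 30]
  L1: h(96,30)=(96*31+30)%997=15 -> [15]
  root=15
After append 44 (leaves=[96, 30, 44]):
  L0: [96, 30, 44]
  L1: h(96,30)=(96*31+30)%997=15 h(44,44)=(44*31+44)%997=411 -> [15, 411]
  L2: h(15,411)=(15*31+411)%997=876 -> [876]
  root=876
After append 22 (leaves=[96, 30, 44, 22]):
  L0: [96, 30, 44, 22]
  L1: h(96,30)=(96*31+30)%997=15 h(44,22)=(44*31+22)%997=389 -> [15, 389]
  L2: h(15,389)=(15*31+389)%997=854 -> [854]
  root=854

Answer: 96 15 876 854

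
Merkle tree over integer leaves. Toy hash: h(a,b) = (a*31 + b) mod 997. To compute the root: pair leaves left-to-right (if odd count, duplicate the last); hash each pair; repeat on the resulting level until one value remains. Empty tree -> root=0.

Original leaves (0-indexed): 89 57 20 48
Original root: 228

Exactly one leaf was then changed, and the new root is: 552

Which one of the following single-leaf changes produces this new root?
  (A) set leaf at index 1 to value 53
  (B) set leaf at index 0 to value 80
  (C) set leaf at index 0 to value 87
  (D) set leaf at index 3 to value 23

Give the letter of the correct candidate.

Answer: B

Derivation:
Original leaves: [89, 57, 20, 48]
Target new root: 552
Try each candidate change and compute the resulting root:
Candidate A: set leaf[1] = 53 -> leaves = [89, 53, 20, 48]
  L0: [89, 53, 20, 48]
  L1: h(89,53)=(89*31+53)%997=818 h(20,48)=(20*31+48)%997=668 -> [818, 668]
  L2: h(818,668)=(818*31+668)%997=104 -> [104]
  root = 104 != target 552
Candidate B: set leaf[0] = 80 -> leaves = [80, 57, 20, 48]
  L0: [80, 57, 20, 48]
  L1: h(80,57)=(80*31+57)%997=543 h(20,48)=(20*31+48)%997=668 -> [543, 668]
  L2: h(543,668)=(543*31+668)%997=552 -> [552]
  root = 552 == target 552  ** MATCH **
Candidate C: set leaf[0] = 87 -> leaves = [87, 57, 20, 48]
  L0: [87, 57, 20, 48]
  L1: h(87,57)=(87*31+57)%997=760 h(20,48)=(20*31+48)%997=668 -> [760, 668]
  L2: h(760,668)=(760*31+668)%997=300 -> [300]
  root = 300 != target 552
Candidate D: set leaf[3] = 23 -> leaves = [89, 57, 20, 23]
  L0: [89, 57, 20, 23]
  L1: h(89,57)=(89*31+57)%997=822 h(20,23)=(20*31+23)%997=643 -> [822, 643]
  L2: h(822,643)=(822*31+643)%997=203 -> [203]
  root = 203 != target 552
Candidate B produces the target root.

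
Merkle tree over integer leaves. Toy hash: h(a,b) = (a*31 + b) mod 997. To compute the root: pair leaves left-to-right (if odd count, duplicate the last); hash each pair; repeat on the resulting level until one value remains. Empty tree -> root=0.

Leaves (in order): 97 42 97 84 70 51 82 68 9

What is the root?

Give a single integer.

Answer: 222

Derivation:
L0: [97, 42, 97, 84, 70, 51, 82, 68, 9]
L1: h(97,42)=(97*31+42)%997=58 h(97,84)=(97*31+84)%997=100 h(70,51)=(70*31+51)%997=227 h(82,68)=(82*31+68)%997=616 h(9,9)=(9*31+9)%997=288 -> [58, 100, 227, 616, 288]
L2: h(58,100)=(58*31+100)%997=901 h(227,616)=(227*31+616)%997=674 h(288,288)=(288*31+288)%997=243 -> [901, 674, 243]
L3: h(901,674)=(901*31+674)%997=689 h(243,243)=(243*31+243)%997=797 -> [689, 797]
L4: h(689,797)=(689*31+797)%997=222 -> [222]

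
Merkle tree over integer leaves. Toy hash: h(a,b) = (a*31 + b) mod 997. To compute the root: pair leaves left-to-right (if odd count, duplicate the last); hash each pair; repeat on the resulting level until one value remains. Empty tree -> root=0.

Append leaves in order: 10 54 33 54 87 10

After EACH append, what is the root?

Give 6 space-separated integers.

Answer: 10 364 376 397 698 228

Derivation:
After append 10 (leaves=[10]):
  L0: [10]
  root=10
After append 54 (leaves=[10, 54]):
  L0: [10, 54]
  L1: h(10,54)=(10*31+54)%997=364 -> [364]
  root=364
After append 33 (leaves=[10, 54, 33]):
  L0: [10, 54, 33]
  L1: h(10,54)=(10*31+54)%997=364 h(33,33)=(33*31+33)%997=59 -> [364, 59]
  L2: h(364,59)=(364*31+59)%997=376 -> [376]
  root=376
After append 54 (leaves=[10, 54, 33, 54]):
  L0: [10, 54, 33, 54]
  L1: h(10,54)=(10*31+54)%997=364 h(33,54)=(33*31+54)%997=80 -> [364, 80]
  L2: h(364,80)=(364*31+80)%997=397 -> [397]
  root=397
After append 87 (leaves=[10, 54, 33, 54, 87]):
  L0: [10, 54, 33, 54, 87]
  L1: h(10,54)=(10*31+54)%997=364 h(33,54)=(33*31+54)%997=80 h(87,87)=(87*31+87)%997=790 -> [364, 80, 790]
  L2: h(364,80)=(364*31+80)%997=397 h(790,790)=(790*31+790)%997=355 -> [397, 355]
  L3: h(397,355)=(397*31+355)%997=698 -> [698]
  root=698
After append 10 (leaves=[10, 54, 33, 54, 87, 10]):
  L0: [10, 54, 33, 54, 87, 10]
  L1: h(10,54)=(10*31+54)%997=364 h(33,54)=(33*31+54)%997=80 h(87,10)=(87*31+10)%997=713 -> [364, 80, 713]
  L2: h(364,80)=(364*31+80)%997=397 h(713,713)=(713*31+713)%997=882 -> [397, 882]
  L3: h(397,882)=(397*31+882)%997=228 -> [228]
  root=228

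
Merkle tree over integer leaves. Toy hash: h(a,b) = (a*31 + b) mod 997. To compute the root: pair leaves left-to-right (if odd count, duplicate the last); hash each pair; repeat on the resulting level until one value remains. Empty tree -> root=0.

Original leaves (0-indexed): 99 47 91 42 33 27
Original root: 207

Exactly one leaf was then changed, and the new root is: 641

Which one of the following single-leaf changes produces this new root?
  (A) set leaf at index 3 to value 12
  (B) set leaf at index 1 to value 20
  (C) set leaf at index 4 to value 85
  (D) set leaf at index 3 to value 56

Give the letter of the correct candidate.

Original leaves: [99, 47, 91, 42, 33, 27]
Target new root: 641
Try each candidate change and compute the resulting root:
Candidate A: set leaf[3] = 12 -> leaves = [99, 47, 91, 12, 33, 27]
  L0: [99, 47, 91, 12, 33, 27]
  L1: h(99,47)=(99*31+47)%997=125 h(91,12)=(91*31+12)%997=839 h(33,27)=(33*31+27)%997=53 -> [125, 839, 53]
  L2: h(125,839)=(125*31+839)%997=726 h(53,53)=(53*31+53)%997=699 -> [726, 699]
  L3: h(726,699)=(726*31+699)%997=274 -> [274]
  root = 274 != target 641
Candidate B: set leaf[1] = 20 -> leaves = [99, 20, 91, 42, 33, 27]
  L0: [99, 20, 91, 42, 33, 27]
  L1: h(99,20)=(99*31+20)%997=98 h(91,42)=(91*31+42)%997=869 h(33,27)=(33*31+27)%997=53 -> [98, 869, 53]
  L2: h(98,869)=(98*31+869)%997=916 h(53,53)=(53*31+53)%997=699 -> [916, 699]
  L3: h(916,699)=(916*31+699)%997=182 -> [182]
  root = 182 != target 641
Candidate C: set leaf[4] = 85 -> leaves = [99, 47, 91, 42, 85, 27]
  L0: [99, 47, 91, 42, 85, 27]
  L1: h(99,47)=(99*31+47)%997=125 h(91,42)=(91*31+42)%997=869 h(85,27)=(85*31+27)%997=668 -> [125, 869, 668]
  L2: h(125,869)=(125*31+869)%997=756 h(668,668)=(668*31+668)%997=439 -> [756, 439]
  L3: h(756,439)=(756*31+439)%997=944 -> [944]
  root = 944 != target 641
Candidate D: set leaf[3] = 56 -> leaves = [99, 47, 91, 56, 33, 27]
  L0: [99, 47, 91, 56, 33, 27]
  L1: h(99,47)=(99*31+47)%997=125 h(91,56)=(91*31+56)%997=883 h(33,27)=(33*31+27)%997=53 -> [125, 883, 53]
  L2: h(125,883)=(125*31+883)%997=770 h(53,53)=(53*31+53)%997=699 -> [770, 699]
  L3: h(770,699)=(770*31+699)%997=641 -> [641]
  root = 641 == target 641  ** MATCH **
Candidate D produces the target root.

Answer: D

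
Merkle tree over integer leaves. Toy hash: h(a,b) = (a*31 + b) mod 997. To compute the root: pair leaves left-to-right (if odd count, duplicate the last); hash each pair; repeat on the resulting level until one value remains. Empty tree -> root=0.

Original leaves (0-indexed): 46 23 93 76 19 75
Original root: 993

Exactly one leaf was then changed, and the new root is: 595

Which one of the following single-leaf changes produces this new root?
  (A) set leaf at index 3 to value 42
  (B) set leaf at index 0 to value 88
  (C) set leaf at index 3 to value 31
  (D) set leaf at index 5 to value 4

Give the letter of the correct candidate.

Original leaves: [46, 23, 93, 76, 19, 75]
Target new root: 595
Try each candidate change and compute the resulting root:
Candidate A: set leaf[3] = 42 -> leaves = [46, 23, 93, 42, 19, 75]
  L0: [46, 23, 93, 42, 19, 75]
  L1: h(46,23)=(46*31+23)%997=452 h(93,42)=(93*31+42)%997=931 h(19,75)=(19*31+75)%997=664 -> [452, 931, 664]
  L2: h(452,931)=(452*31+931)%997=985 h(664,664)=(664*31+664)%997=311 -> [985, 311]
  L3: h(985,311)=(985*31+311)%997=936 -> [936]
  root = 936 != target 595
Candidate B: set leaf[0] = 88 -> leaves = [88, 23, 93, 76, 19, 75]
  L0: [88, 23, 93, 76, 19, 75]
  L1: h(88,23)=(88*31+23)%997=757 h(93,76)=(93*31+76)%997=965 h(19,75)=(19*31+75)%997=664 -> [757, 965, 664]
  L2: h(757,965)=(757*31+965)%997=504 h(664,664)=(664*31+664)%997=311 -> [504, 311]
  L3: h(504,311)=(504*31+311)%997=980 -> [980]
  root = 980 != target 595
Candidate C: set leaf[3] = 31 -> leaves = [46, 23, 93, 31, 19, 75]
  L0: [46, 23, 93, 31, 19, 75]
  L1: h(46,23)=(46*31+23)%997=452 h(93,31)=(93*31+31)%997=920 h(19,75)=(19*31+75)%997=664 -> [452, 920, 664]
  L2: h(452,920)=(452*31+920)%997=974 h(664,664)=(664*31+664)%997=311 -> [974, 311]
  L3: h(974,311)=(974*31+311)%997=595 -> [595]
  root = 595 == target 595  ** MATCH **
Candidate D: set leaf[5] = 4 -> leaves = [46, 23, 93, 76, 19, 4]
  L0: [46, 23, 93, 76, 19, 4]
  L1: h(46,23)=(46*31+23)%997=452 h(93,76)=(93*31+76)%997=965 h(19,4)=(19*31+4)%997=593 -> [452, 965, 593]
  L2: h(452,965)=(452*31+965)%997=22 h(593,593)=(593*31+593)%997=33 -> [22, 33]
  L3: h(22,33)=(22*31+33)%997=715 -> [715]
  root = 715 != target 595
Candidate C produces the target root.

Answer: C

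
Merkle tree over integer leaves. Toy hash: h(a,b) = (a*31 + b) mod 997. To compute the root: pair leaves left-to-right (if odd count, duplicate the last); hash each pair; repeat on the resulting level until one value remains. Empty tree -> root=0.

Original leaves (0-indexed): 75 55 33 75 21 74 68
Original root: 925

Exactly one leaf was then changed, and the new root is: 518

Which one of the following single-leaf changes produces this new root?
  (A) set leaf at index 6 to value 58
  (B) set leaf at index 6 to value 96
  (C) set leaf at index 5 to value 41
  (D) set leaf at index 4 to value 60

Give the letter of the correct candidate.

Original leaves: [75, 55, 33, 75, 21, 74, 68]
Target new root: 518
Try each candidate change and compute the resulting root:
Candidate A: set leaf[6] = 58 -> leaves = [75, 55, 33, 75, 21, 74, 58]
  L0: [75, 55, 33, 75, 21, 74, 58]
  L1: h(75,55)=(75*31+55)%997=386 h(33,75)=(33*31+75)%997=101 h(21,74)=(21*31+74)%997=725 h(58,58)=(58*31+58)%997=859 -> [386, 101, 725, 859]
  L2: h(386,101)=(386*31+101)%997=103 h(725,859)=(725*31+859)%997=403 -> [103, 403]
  L3: h(103,403)=(103*31+403)%997=605 -> [605]
  root = 605 != target 518
Candidate B: set leaf[6] = 96 -> leaves = [75, 55, 33, 75, 21, 74, 96]
  L0: [75, 55, 33, 75, 21, 74, 96]
  L1: h(75,55)=(75*31+55)%997=386 h(33,75)=(33*31+75)%997=101 h(21,74)=(21*31+74)%997=725 h(96,96)=(96*31+96)%997=81 -> [386, 101, 725, 81]
  L2: h(386,101)=(386*31+101)%997=103 h(725,81)=(725*31+81)%997=622 -> [103, 622]
  L3: h(103,622)=(103*31+622)%997=824 -> [824]
  root = 824 != target 518
Candidate C: set leaf[5] = 41 -> leaves = [75, 55, 33, 75, 21, 41, 68]
  L0: [75, 55, 33, 75, 21, 41, 68]
  L1: h(75,55)=(75*31+55)%997=386 h(33,75)=(33*31+75)%997=101 h(21,41)=(21*31+41)%997=692 h(68,68)=(68*31+68)%997=182 -> [386, 101, 692, 182]
  L2: h(386,101)=(386*31+101)%997=103 h(692,182)=(692*31+182)%997=697 -> [103, 697]
  L3: h(103,697)=(103*31+697)%997=899 -> [899]
  root = 899 != target 518
Candidate D: set leaf[4] = 60 -> leaves = [75, 55, 33, 75, 60, 74, 68]
  L0: [75, 55, 33, 75, 60, 74, 68]
  L1: h(75,55)=(75*31+55)%997=386 h(33,75)=(33*31+75)%997=101 h(60,74)=(60*31+74)%997=937 h(68,68)=(68*31+68)%997=182 -> [386, 101, 937, 182]
  L2: h(386,101)=(386*31+101)%997=103 h(937,182)=(937*31+182)%997=316 -> [103, 316]
  L3: h(103,316)=(103*31+316)%997=518 -> [518]
  root = 518 == target 518  ** MATCH **
Candidate D produces the target root.

Answer: D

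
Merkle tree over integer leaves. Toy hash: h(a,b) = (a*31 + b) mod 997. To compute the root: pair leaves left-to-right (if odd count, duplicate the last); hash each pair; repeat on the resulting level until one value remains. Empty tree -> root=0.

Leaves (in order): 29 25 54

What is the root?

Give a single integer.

Answer: 462

Derivation:
L0: [29, 25, 54]
L1: h(29,25)=(29*31+25)%997=924 h(54,54)=(54*31+54)%997=731 -> [924, 731]
L2: h(924,731)=(924*31+731)%997=462 -> [462]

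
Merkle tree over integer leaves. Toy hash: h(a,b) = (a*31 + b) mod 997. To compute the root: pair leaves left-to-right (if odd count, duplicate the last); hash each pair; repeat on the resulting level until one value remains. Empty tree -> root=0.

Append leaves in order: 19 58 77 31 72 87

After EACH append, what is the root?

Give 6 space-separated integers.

Answer: 19 647 587 541 769 252

Derivation:
After append 19 (leaves=[19]):
  L0: [19]
  root=19
After append 58 (leaves=[19, 58]):
  L0: [19, 58]
  L1: h(19,58)=(19*31+58)%997=647 -> [647]
  root=647
After append 77 (leaves=[19, 58, 77]):
  L0: [19, 58, 77]
  L1: h(19,58)=(19*31+58)%997=647 h(77,77)=(77*31+77)%997=470 -> [647, 470]
  L2: h(647,470)=(647*31+470)%997=587 -> [587]
  root=587
After append 31 (leaves=[19, 58, 77, 31]):
  L0: [19, 58, 77, 31]
  L1: h(19,58)=(19*31+58)%997=647 h(77,31)=(77*31+31)%997=424 -> [647, 424]
  L2: h(647,424)=(647*31+424)%997=541 -> [541]
  root=541
After append 72 (leaves=[19, 58, 77, 31, 72]):
  L0: [19, 58, 77, 31, 72]
  L1: h(19,58)=(19*31+58)%997=647 h(77,31)=(77*31+31)%997=424 h(72,72)=(72*31+72)%997=310 -> [647, 424, 310]
  L2: h(647,424)=(647*31+424)%997=541 h(310,310)=(310*31+310)%997=947 -> [541, 947]
  L3: h(541,947)=(541*31+947)%997=769 -> [769]
  root=769
After append 87 (leaves=[19, 58, 77, 31, 72, 87]):
  L0: [19, 58, 77, 31, 72, 87]
  L1: h(19,58)=(19*31+58)%997=647 h(77,31)=(77*31+31)%997=424 h(72,87)=(72*31+87)%997=325 -> [647, 424, 325]
  L2: h(647,424)=(647*31+424)%997=541 h(325,325)=(325*31+325)%997=430 -> [541, 430]
  L3: h(541,430)=(541*31+430)%997=252 -> [252]
  root=252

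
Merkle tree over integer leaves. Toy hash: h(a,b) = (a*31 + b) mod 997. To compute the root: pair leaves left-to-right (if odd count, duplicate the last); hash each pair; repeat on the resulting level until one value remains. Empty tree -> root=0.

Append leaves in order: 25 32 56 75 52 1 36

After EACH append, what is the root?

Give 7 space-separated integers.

After append 25 (leaves=[25]):
  L0: [25]
  root=25
After append 32 (leaves=[25, 32]):
  L0: [25, 32]
  L1: h(25,32)=(25*31+32)%997=807 -> [807]
  root=807
After append 56 (leaves=[25, 32, 56]):
  L0: [25, 32, 56]
  L1: h(25,32)=(25*31+32)%997=807 h(56,56)=(56*31+56)%997=795 -> [807, 795]
  L2: h(807,795)=(807*31+795)%997=887 -> [887]
  root=887
After append 75 (leaves=[25, 32, 56, 75]):
  L0: [25, 32, 56, 75]
  L1: h(25,32)=(25*31+32)%997=807 h(56,75)=(56*31+75)%997=814 -> [807, 814]
  L2: h(807,814)=(807*31+814)%997=906 -> [906]
  root=906
After append 52 (leaves=[25, 32, 56, 75, 52]):
  L0: [25, 32, 56, 75, 52]
  L1: h(25,32)=(25*31+32)%997=807 h(56,75)=(56*31+75)%997=814 h(52,52)=(52*31+52)%997=667 -> [807, 814, 667]
  L2: h(807,814)=(807*31+814)%997=906 h(667,667)=(667*31+667)%997=407 -> [906, 407]
  L3: h(906,407)=(906*31+407)%997=577 -> [577]
  root=577
After append 1 (leaves=[25, 32, 56, 75, 52, 1]):
  L0: [25, 32, 56, 75, 52, 1]
  L1: h(25,32)=(25*31+32)%997=807 h(56,75)=(56*31+75)%997=814 h(52,1)=(52*31+1)%997=616 -> [807, 814, 616]
  L2: h(807,814)=(807*31+814)%997=906 h(616,616)=(616*31+616)%997=769 -> [906, 769]
  L3: h(906,769)=(906*31+769)%997=939 -> [939]
  root=939
After append 36 (leaves=[25, 32, 56, 75, 52, 1, 36]):
  L0: [25, 32, 56, 75, 52, 1, 36]
  L1: h(25,32)=(25*31+32)%997=807 h(56,75)=(56*31+75)%997=814 h(52,1)=(52*31+1)%997=616 h(36,36)=(36*31+36)%997=155 -> [807, 814, 616, 155]
  L2: h(807,814)=(807*31+814)%997=906 h(616,155)=(616*31+155)%997=308 -> [906, 308]
  L3: h(906,308)=(906*31+308)%997=478 -> [478]
  root=478

Answer: 25 807 887 906 577 939 478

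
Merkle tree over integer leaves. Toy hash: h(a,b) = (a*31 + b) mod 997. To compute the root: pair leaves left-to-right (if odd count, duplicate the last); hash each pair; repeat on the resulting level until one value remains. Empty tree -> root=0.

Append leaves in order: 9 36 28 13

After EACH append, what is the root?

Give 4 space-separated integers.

After append 9 (leaves=[9]):
  L0: [9]
  root=9
After append 36 (leaves=[9, 36]):
  L0: [9, 36]
  L1: h(9,36)=(9*31+36)%997=315 -> [315]
  root=315
After append 28 (leaves=[9, 36, 28]):
  L0: [9, 36, 28]
  L1: h(9,36)=(9*31+36)%997=315 h(28,28)=(28*31+28)%997=896 -> [315, 896]
  L2: h(315,896)=(315*31+896)%997=691 -> [691]
  root=691
After append 13 (leaves=[9, 36, 28, 13]):
  L0: [9, 36, 28, 13]
  L1: h(9,36)=(9*31+36)%997=315 h(28,13)=(28*31+13)%997=881 -> [315, 881]
  L2: h(315,881)=(315*31+881)%997=676 -> [676]
  root=676

Answer: 9 315 691 676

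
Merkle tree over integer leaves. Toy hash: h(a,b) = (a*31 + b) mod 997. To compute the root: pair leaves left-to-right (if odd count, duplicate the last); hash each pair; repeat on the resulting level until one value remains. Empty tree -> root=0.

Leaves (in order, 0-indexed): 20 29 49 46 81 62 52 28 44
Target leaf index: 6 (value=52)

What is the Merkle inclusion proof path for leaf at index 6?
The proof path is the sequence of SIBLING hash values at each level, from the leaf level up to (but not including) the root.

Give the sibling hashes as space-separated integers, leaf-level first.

Answer: 28 579 747 130

Derivation:
L0 (leaves): [20, 29, 49, 46, 81, 62, 52, 28, 44], target index=6
L1: h(20,29)=(20*31+29)%997=649 [pair 0] h(49,46)=(49*31+46)%997=568 [pair 1] h(81,62)=(81*31+62)%997=579 [pair 2] h(52,28)=(52*31+28)%997=643 [pair 3] h(44,44)=(44*31+44)%997=411 [pair 4] -> [649, 568, 579, 643, 411]
  Sibling for proof at L0: 28
L2: h(649,568)=(649*31+568)%997=747 [pair 0] h(579,643)=(579*31+643)%997=646 [pair 1] h(411,411)=(411*31+411)%997=191 [pair 2] -> [747, 646, 191]
  Sibling for proof at L1: 579
L3: h(747,646)=(747*31+646)%997=872 [pair 0] h(191,191)=(191*31+191)%997=130 [pair 1] -> [872, 130]
  Sibling for proof at L2: 747
L4: h(872,130)=(872*31+130)%997=243 [pair 0] -> [243]
  Sibling for proof at L3: 130
Root: 243
Proof path (sibling hashes from leaf to root): [28, 579, 747, 130]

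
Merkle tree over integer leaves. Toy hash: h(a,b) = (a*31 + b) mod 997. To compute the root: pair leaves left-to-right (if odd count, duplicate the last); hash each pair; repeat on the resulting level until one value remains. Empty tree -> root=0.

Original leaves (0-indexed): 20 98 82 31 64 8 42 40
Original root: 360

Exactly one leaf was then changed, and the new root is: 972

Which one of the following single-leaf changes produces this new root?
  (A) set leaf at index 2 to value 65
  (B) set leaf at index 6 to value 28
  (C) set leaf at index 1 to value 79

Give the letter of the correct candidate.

Original leaves: [20, 98, 82, 31, 64, 8, 42, 40]
Target new root: 972
Try each candidate change and compute the resulting root:
Candidate A: set leaf[2] = 65 -> leaves = [20, 98, 65, 31, 64, 8, 42, 40]
  L0: [20, 98, 65, 31, 64, 8, 42, 40]
  L1: h(20,98)=(20*31+98)%997=718 h(65,31)=(65*31+31)%997=52 h(64,8)=(64*31+8)%997=995 h(42,40)=(42*31+40)%997=345 -> [718, 52, 995, 345]
  L2: h(718,52)=(718*31+52)%997=376 h(995,345)=(995*31+345)%997=283 -> [376, 283]
  L3: h(376,283)=(376*31+283)%997=972 -> [972]
  root = 972 == target 972  ** MATCH **
Candidate B: set leaf[6] = 28 -> leaves = [20, 98, 82, 31, 64, 8, 28, 40]
  L0: [20, 98, 82, 31, 64, 8, 28, 40]
  L1: h(20,98)=(20*31+98)%997=718 h(82,31)=(82*31+31)%997=579 h(64,8)=(64*31+8)%997=995 h(28,40)=(28*31+40)%997=908 -> [718, 579, 995, 908]
  L2: h(718,579)=(718*31+579)%997=903 h(995,908)=(995*31+908)%997=846 -> [903, 846]
  L3: h(903,846)=(903*31+846)%997=923 -> [923]
  root = 923 != target 972
Candidate C: set leaf[1] = 79 -> leaves = [20, 79, 82, 31, 64, 8, 42, 40]
  L0: [20, 79, 82, 31, 64, 8, 42, 40]
  L1: h(20,79)=(20*31+79)%997=699 h(82,31)=(82*31+31)%997=579 h(64,8)=(64*31+8)%997=995 h(42,40)=(42*31+40)%997=345 -> [699, 579, 995, 345]
  L2: h(699,579)=(699*31+579)%997=314 h(995,345)=(995*31+345)%997=283 -> [314, 283]
  L3: h(314,283)=(314*31+283)%997=47 -> [47]
  root = 47 != target 972
Candidate A produces the target root.

Answer: A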